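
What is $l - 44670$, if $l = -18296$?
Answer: $-62966$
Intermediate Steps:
$l - 44670 = -18296 - 44670 = -62966$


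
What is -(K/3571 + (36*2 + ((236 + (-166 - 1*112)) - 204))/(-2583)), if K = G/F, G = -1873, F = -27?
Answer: -2401613/27671679 ≈ -0.086790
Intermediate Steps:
K = 1873/27 (K = -1873/(-27) = -1873*(-1/27) = 1873/27 ≈ 69.370)
-(K/3571 + (36*2 + ((236 + (-166 - 1*112)) - 204))/(-2583)) = -((1873/27)/3571 + (36*2 + ((236 + (-166 - 1*112)) - 204))/(-2583)) = -((1873/27)*(1/3571) + (72 + ((236 + (-166 - 112)) - 204))*(-1/2583)) = -(1873/96417 + (72 + ((236 - 278) - 204))*(-1/2583)) = -(1873/96417 + (72 + (-42 - 204))*(-1/2583)) = -(1873/96417 + (72 - 246)*(-1/2583)) = -(1873/96417 - 174*(-1/2583)) = -(1873/96417 + 58/861) = -1*2401613/27671679 = -2401613/27671679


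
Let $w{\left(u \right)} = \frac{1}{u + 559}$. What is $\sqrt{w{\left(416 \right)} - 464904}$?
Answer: $\frac{i \sqrt{17677974561}}{195} \approx 681.84 i$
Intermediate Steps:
$w{\left(u \right)} = \frac{1}{559 + u}$
$\sqrt{w{\left(416 \right)} - 464904} = \sqrt{\frac{1}{559 + 416} - 464904} = \sqrt{\frac{1}{975} - 464904} = \sqrt{- \frac{453281399}{975}} = \frac{i \sqrt{17677974561}}{195}$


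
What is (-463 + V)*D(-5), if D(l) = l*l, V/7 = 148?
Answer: 14325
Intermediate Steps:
V = 1036 (V = 7*148 = 1036)
D(l) = l**2
(-463 + V)*D(-5) = (-463 + 1036)*(-5)**2 = 573*25 = 14325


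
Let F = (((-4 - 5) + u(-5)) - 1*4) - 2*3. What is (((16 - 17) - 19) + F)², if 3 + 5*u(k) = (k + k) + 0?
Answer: 43264/25 ≈ 1730.6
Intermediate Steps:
u(k) = -⅗ + 2*k/5 (u(k) = -⅗ + ((k + k) + 0)/5 = -⅗ + (2*k + 0)/5 = -⅗ + (2*k)/5 = -⅗ + 2*k/5)
F = -108/5 (F = (((-4 - 5) + (-⅗ + (⅖)*(-5))) - 1*4) - 2*3 = ((-9 + (-⅗ - 2)) - 4) - 6 = ((-9 - 13/5) - 4) - 6 = (-58/5 - 4) - 6 = -78/5 - 6 = -108/5 ≈ -21.600)
(((16 - 17) - 19) + F)² = (((16 - 17) - 19) - 108/5)² = ((-1 - 19) - 108/5)² = (-20 - 108/5)² = (-208/5)² = 43264/25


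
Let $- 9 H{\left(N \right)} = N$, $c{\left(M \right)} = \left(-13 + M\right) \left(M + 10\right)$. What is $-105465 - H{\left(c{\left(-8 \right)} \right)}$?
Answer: $- \frac{316409}{3} \approx -1.0547 \cdot 10^{5}$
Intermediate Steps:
$c{\left(M \right)} = \left(-13 + M\right) \left(10 + M\right)$
$H{\left(N \right)} = - \frac{N}{9}$
$-105465 - H{\left(c{\left(-8 \right)} \right)} = -105465 - - \frac{-130 + \left(-8\right)^{2} - -24}{9} = -105465 - - \frac{-130 + 64 + 24}{9} = -105465 - \left(- \frac{1}{9}\right) \left(-42\right) = -105465 - \frac{14}{3} = - \frac{316409}{3}$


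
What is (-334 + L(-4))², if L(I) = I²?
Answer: 101124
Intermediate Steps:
(-334 + L(-4))² = (-334 + (-4)²)² = (-334 + 16)² = (-318)² = 101124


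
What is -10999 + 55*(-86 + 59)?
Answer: -12484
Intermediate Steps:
-10999 + 55*(-86 + 59) = -10999 + 55*(-27) = -10999 - 1485 = -12484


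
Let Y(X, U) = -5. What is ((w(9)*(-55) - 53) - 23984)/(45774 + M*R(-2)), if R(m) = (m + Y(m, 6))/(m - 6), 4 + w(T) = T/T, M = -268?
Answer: -47744/91079 ≈ -0.52420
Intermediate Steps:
w(T) = -3 (w(T) = -4 + T/T = -4 + 1 = -3)
R(m) = (-5 + m)/(-6 + m) (R(m) = (m - 5)/(m - 6) = (-5 + m)/(-6 + m))
((w(9)*(-55) - 53) - 23984)/(45774 + M*R(-2)) = ((-3*(-55) - 53) - 23984)/(45774 - 268*(-5 - 2)/(-6 - 2)) = ((165 - 53) - 23984)/(45774 - 268*(-7)/(-8)) = (112 - 23984)/(45774 - (-67)*(-7)/2) = -23872/(45774 - 268*7/8) = -23872/(45774 - 469/2) = -23872/91079/2 = -23872*2/91079 = -47744/91079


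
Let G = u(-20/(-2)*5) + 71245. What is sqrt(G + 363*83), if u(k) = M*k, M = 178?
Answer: sqrt(110274) ≈ 332.08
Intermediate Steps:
u(k) = 178*k
G = 80145 (G = 178*(-20/(-2)*5) + 71245 = 178*(-20*(-1)/2*5) + 71245 = 178*(-4*(-5/2)*5) + 71245 = 178*(10*5) + 71245 = 178*50 + 71245 = 8900 + 71245 = 80145)
sqrt(G + 363*83) = sqrt(80145 + 363*83) = sqrt(80145 + 30129) = sqrt(110274)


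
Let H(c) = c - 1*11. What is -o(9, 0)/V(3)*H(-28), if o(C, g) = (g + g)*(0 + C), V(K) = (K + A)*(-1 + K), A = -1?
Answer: 0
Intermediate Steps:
V(K) = (-1 + K)² (V(K) = (K - 1)*(-1 + K) = (-1 + K)*(-1 + K) = (-1 + K)²)
o(C, g) = 2*C*g (o(C, g) = (2*g)*C = 2*C*g)
H(c) = -11 + c (H(c) = c - 11 = -11 + c)
-o(9, 0)/V(3)*H(-28) = -(2*9*0)/(1 + 3² - 2*3)*(-11 - 28) = -0/(1 + 9 - 6)*(-39) = -0/4*(-39) = -0*(¼)*(-39) = -0*(-39) = -1*0 = 0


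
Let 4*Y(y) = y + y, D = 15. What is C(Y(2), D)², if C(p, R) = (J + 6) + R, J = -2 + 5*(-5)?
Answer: 36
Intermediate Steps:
J = -27 (J = -2 - 25 = -27)
Y(y) = y/2 (Y(y) = (y + y)/4 = (2*y)/4 = y/2)
C(p, R) = -21 + R (C(p, R) = (-27 + 6) + R = -21 + R)
C(Y(2), D)² = (-21 + 15)² = (-6)² = 36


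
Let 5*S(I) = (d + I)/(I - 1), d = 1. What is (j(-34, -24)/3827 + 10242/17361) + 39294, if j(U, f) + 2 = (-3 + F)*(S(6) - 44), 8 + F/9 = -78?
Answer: 7253732711219/184557075 ≈ 39303.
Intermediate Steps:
F = -774 (F = -72 + 9*(-78) = -72 - 702 = -774)
S(I) = (1 + I)/(5*(-1 + I)) (S(I) = ((1 + I)/(I - 1))/5 = ((1 + I)/(-1 + I))/5 = (1 + I)/(5*(-1 + I)))
j(U, f) = 849211/25 (j(U, f) = -2 + (-3 - 774)*((1 + 6)/(5*(-1 + 6)) - 44) = -2 - 777*((⅕)*7/5 - 44) = -2 - 777*((⅕)*(⅕)*7 - 44) = -2 - 777*(7/25 - 44) = -2 - 777*(-1093/25) = -2 + 849261/25 = 849211/25)
(j(-34, -24)/3827 + 10242/17361) + 39294 = ((849211/25)/3827 + 10242/17361) + 39294 = ((849211/25)*(1/3827) + 10242*(1/17361)) + 39294 = (849211/95675 + 1138/1929) + 39294 = 1747006169/184557075 + 39294 = 7253732711219/184557075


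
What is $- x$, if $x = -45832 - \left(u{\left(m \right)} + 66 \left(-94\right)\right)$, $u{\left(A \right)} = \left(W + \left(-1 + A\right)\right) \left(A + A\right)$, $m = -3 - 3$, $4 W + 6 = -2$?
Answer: $39736$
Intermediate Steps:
$W = -2$ ($W = - \frac{3}{2} + \frac{1}{4} \left(-2\right) = - \frac{3}{2} - \frac{1}{2} = -2$)
$m = -6$
$u{\left(A \right)} = 2 A \left(-3 + A\right)$ ($u{\left(A \right)} = \left(-2 + \left(-1 + A\right)\right) \left(A + A\right) = \left(-3 + A\right) 2 A = 2 A \left(-3 + A\right)$)
$x = -39736$ ($x = -45832 - \left(2 \left(-6\right) \left(-3 - 6\right) + 66 \left(-94\right)\right) = -45832 - \left(2 \left(-6\right) \left(-9\right) - 6204\right) = -45832 - \left(108 - 6204\right) = -45832 - -6096 = -45832 + 6096 = -39736$)
$- x = \left(-1\right) \left(-39736\right) = 39736$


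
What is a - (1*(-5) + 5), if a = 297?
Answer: 297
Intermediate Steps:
a - (1*(-5) + 5) = 297 - (1*(-5) + 5) = 297 - (-5 + 5) = 297 - 1*0 = 297 + 0 = 297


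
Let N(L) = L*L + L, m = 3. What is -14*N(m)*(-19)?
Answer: 3192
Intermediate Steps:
N(L) = L + L² (N(L) = L² + L = L + L²)
-14*N(m)*(-19) = -42*(1 + 3)*(-19) = -42*4*(-19) = -14*12*(-19) = -168*(-19) = 3192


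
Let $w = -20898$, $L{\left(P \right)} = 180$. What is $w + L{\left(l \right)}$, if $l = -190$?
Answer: $-20718$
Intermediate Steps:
$w + L{\left(l \right)} = -20898 + 180 = -20718$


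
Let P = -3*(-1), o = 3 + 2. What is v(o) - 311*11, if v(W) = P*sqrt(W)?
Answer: -3421 + 3*sqrt(5) ≈ -3414.3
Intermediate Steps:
o = 5
P = 3
v(W) = 3*sqrt(W)
v(o) - 311*11 = 3*sqrt(5) - 311*11 = 3*sqrt(5) - 3421 = -3421 + 3*sqrt(5)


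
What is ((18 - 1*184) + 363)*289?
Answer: 56933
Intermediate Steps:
((18 - 1*184) + 363)*289 = ((18 - 184) + 363)*289 = (-166 + 363)*289 = 197*289 = 56933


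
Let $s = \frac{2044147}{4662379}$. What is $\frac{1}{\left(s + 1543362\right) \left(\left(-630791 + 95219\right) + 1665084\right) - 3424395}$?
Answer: $\frac{4662379}{8127659415998809935} \approx 5.7364 \cdot 10^{-13}$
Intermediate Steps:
$s = \frac{2044147}{4662379}$ ($s = 2044147 \cdot \frac{1}{4662379} = \frac{2044147}{4662379} \approx 0.43843$)
$\frac{1}{\left(s + 1543362\right) \left(\left(-630791 + 95219\right) + 1665084\right) - 3424395} = \frac{1}{\left(\frac{2044147}{4662379} + 1543362\right) \left(\left(-630791 + 95219\right) + 1665084\right) - 3424395} = \frac{1}{\frac{7195740622345 \left(-535572 + 1665084\right)}{4662379} - 3424395} = \frac{1}{\frac{7195740622345}{4662379} \cdot 1129512 - 3424395} = \frac{1}{\frac{8127675381826145640}{4662379} - 3424395} = \frac{1}{\frac{8127659415998809935}{4662379}} = \frac{4662379}{8127659415998809935}$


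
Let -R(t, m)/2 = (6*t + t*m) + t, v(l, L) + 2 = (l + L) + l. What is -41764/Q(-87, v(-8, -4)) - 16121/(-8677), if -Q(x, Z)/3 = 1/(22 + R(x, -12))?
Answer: -307303472981/26031 ≈ -1.1805e+7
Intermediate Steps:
v(l, L) = -2 + L + 2*l (v(l, L) = -2 + ((l + L) + l) = -2 + ((L + l) + l) = -2 + (L + 2*l) = -2 + L + 2*l)
R(t, m) = -14*t - 2*m*t (R(t, m) = -2*((6*t + t*m) + t) = -2*((6*t + m*t) + t) = -2*(7*t + m*t) = -14*t - 2*m*t)
Q(x, Z) = -3/(22 + 10*x) (Q(x, Z) = -3/(22 - 2*x*(7 - 12)) = -3/(22 - 2*x*(-5)) = -3/(22 + 10*x))
-41764/Q(-87, v(-8, -4)) - 16121/(-8677) = -41764/((-3/(22 + 10*(-87)))) - 16121/(-8677) = -41764/((-3/(22 - 870))) - 16121*(-1/8677) = -41764/((-3/(-848))) + 16121/8677 = -41764/((-3*(-1/848))) + 16121/8677 = -41764/3/848 + 16121/8677 = -41764*848/3 + 16121/8677 = -35415872/3 + 16121/8677 = -307303472981/26031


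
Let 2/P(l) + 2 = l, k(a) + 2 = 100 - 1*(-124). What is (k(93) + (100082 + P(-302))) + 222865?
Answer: 49121687/152 ≈ 3.2317e+5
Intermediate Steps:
k(a) = 222 (k(a) = -2 + (100 - 1*(-124)) = -2 + (100 + 124) = -2 + 224 = 222)
P(l) = 2/(-2 + l)
(k(93) + (100082 + P(-302))) + 222865 = (222 + (100082 + 2/(-2 - 302))) + 222865 = (222 + (100082 + 2/(-304))) + 222865 = (222 + (100082 + 2*(-1/304))) + 222865 = (222 + (100082 - 1/152)) + 222865 = (222 + 15212463/152) + 222865 = 15246207/152 + 222865 = 49121687/152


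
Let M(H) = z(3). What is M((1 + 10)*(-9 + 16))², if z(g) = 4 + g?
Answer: 49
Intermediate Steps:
M(H) = 7 (M(H) = 4 + 3 = 7)
M((1 + 10)*(-9 + 16))² = 7² = 49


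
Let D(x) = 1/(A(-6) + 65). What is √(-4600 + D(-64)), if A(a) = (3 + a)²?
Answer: I*√25189526/74 ≈ 67.823*I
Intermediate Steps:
D(x) = 1/74 (D(x) = 1/((3 - 6)² + 65) = 1/((-3)² + 65) = 1/(9 + 65) = 1/74)
√(-4600 + D(-64)) = √(-4600 + 1/74) = √(-340399/74) = I*√25189526/74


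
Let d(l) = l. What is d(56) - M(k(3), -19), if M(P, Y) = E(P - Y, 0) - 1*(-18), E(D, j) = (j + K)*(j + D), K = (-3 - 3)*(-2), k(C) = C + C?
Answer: -262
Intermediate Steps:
k(C) = 2*C
K = 12 (K = -6*(-2) = 12)
E(D, j) = (12 + j)*(D + j) (E(D, j) = (j + 12)*(j + D) = (12 + j)*(D + j))
M(P, Y) = 18 - 12*Y + 12*P (M(P, Y) = (0² + 12*(P - Y) + 12*0 + (P - Y)*0) - 1*(-18) = (0 + (-12*Y + 12*P) + 0 + 0) + 18 = (-12*Y + 12*P) + 18 = 18 - 12*Y + 12*P)
d(56) - M(k(3), -19) = 56 - (18 - 12*(-19) + 12*(2*3)) = 56 - (18 + 228 + 12*6) = 56 - (18 + 228 + 72) = 56 - 1*318 = 56 - 318 = -262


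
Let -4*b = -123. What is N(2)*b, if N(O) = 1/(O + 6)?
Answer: 123/32 ≈ 3.8438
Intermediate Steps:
b = 123/4 (b = -1/4*(-123) = 123/4 ≈ 30.750)
N(O) = 1/(6 + O)
N(2)*b = (123/4)/(6 + 2) = (123/4)/8 = (1/8)*(123/4) = 123/32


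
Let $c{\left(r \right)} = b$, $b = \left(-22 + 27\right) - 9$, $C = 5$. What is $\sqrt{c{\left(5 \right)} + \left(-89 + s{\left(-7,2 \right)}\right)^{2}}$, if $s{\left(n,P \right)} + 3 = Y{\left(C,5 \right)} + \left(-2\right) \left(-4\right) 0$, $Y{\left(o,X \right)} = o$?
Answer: $\sqrt{7565} \approx 86.977$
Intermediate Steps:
$s{\left(n,P \right)} = 2$ ($s{\left(n,P \right)} = -3 + \left(5 + \left(-2\right) \left(-4\right) 0\right) = -3 + \left(5 + 8 \cdot 0\right) = -3 + \left(5 + 0\right) = -3 + 5 = 2$)
$b = -4$ ($b = 5 - 9 = -4$)
$c{\left(r \right)} = -4$
$\sqrt{c{\left(5 \right)} + \left(-89 + s{\left(-7,2 \right)}\right)^{2}} = \sqrt{-4 + \left(-89 + 2\right)^{2}} = \sqrt{-4 + \left(-87\right)^{2}} = \sqrt{-4 + 7569} = \sqrt{7565}$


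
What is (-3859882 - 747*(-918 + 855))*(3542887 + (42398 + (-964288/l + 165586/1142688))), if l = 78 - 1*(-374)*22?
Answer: -32435131097131780637573/2372791632 ≈ -1.3670e+13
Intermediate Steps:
l = 8306 (l = 78 + 374*22 = 78 + 8228 = 8306)
(-3859882 - 747*(-918 + 855))*(3542887 + (42398 + (-964288/l + 165586/1142688))) = (-3859882 - 747*(-918 + 855))*(3542887 + (42398 + (-964288/8306 + 165586/1142688))) = (-3859882 - 747*(-63))*(3542887 + (42398 + (-964288*1/8306 + 165586*(1/1142688)))) = (-3859882 + 47061)*(3542887 + (42398 + (-482144/4153 + 82793/571344))) = -3812821*(3542887 + (42398 - 275126242207/2372791632)) = -3812821*(3542887 + 100326493371329/2372791632) = -3812821*8506859120092913/2372791632 = -32435131097131780637573/2372791632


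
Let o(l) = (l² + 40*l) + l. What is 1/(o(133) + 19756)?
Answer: 1/42898 ≈ 2.3311e-5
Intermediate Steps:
o(l) = l² + 41*l
1/(o(133) + 19756) = 1/(133*(41 + 133) + 19756) = 1/(133*174 + 19756) = 1/(23142 + 19756) = 1/42898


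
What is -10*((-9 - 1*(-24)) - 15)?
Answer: 0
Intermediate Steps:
-10*((-9 - 1*(-24)) - 15) = -10*((-9 + 24) - 15) = -10*(15 - 15) = -10*0 = 0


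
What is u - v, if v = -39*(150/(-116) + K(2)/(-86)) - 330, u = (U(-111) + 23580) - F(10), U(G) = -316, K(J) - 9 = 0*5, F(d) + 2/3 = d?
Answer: 88026307/3741 ≈ 23530.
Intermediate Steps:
F(d) = -2/3 + d
K(J) = 9 (K(J) = 9 + 0*5 = 9 + 0 = 9)
u = 69764/3 (u = (-316 + 23580) - (-2/3 + 10) = 23264 - 1*28/3 = 23264 - 28/3 = 69764/3 ≈ 23255.)
v = -343533/1247 (v = -39*(150/(-116) + 9/(-86)) - 330 = -39*(150*(-1/116) + 9*(-1/86)) - 330 = -39*(-75/58 - 9/86) - 330 = -39*(-1743/1247) - 330 = 67977/1247 - 330 = -343533/1247 ≈ -275.49)
u - v = 69764/3 - 1*(-343533/1247) = 69764/3 + 343533/1247 = 88026307/3741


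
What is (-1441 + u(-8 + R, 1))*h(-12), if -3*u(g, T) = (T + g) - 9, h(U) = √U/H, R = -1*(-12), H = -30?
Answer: 4319*I*√3/45 ≈ 166.24*I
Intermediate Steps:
R = 12
h(U) = -√U/30 (h(U) = √U/(-30) = -√U/30)
u(g, T) = 3 - T/3 - g/3 (u(g, T) = -((T + g) - 9)/3 = -(-9 + T + g)/3 = 3 - T/3 - g/3)
(-1441 + u(-8 + R, 1))*h(-12) = (-1441 + (3 - ⅓*1 - (-8 + 12)/3))*(-I*√3/15) = (-1441 + (3 - ⅓ - ⅓*4))*(-I*√3/15) = (-1441 + (3 - ⅓ - 4/3))*(-I*√3/15) = (-1441 + 4/3)*(-I*√3/15) = -(-4319)*I*√3/45 = 4319*I*√3/45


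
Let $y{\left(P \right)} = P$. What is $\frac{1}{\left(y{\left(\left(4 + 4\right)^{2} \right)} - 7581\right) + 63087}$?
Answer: $\frac{1}{55570} \approx 1.7995 \cdot 10^{-5}$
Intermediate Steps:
$\frac{1}{\left(y{\left(\left(4 + 4\right)^{2} \right)} - 7581\right) + 63087} = \frac{1}{\left(\left(4 + 4\right)^{2} - 7581\right) + 63087} = \frac{1}{\left(8^{2} - 7581\right) + 63087} = \frac{1}{\left(64 - 7581\right) + 63087} = \frac{1}{-7517 + 63087} = \frac{1}{55570}$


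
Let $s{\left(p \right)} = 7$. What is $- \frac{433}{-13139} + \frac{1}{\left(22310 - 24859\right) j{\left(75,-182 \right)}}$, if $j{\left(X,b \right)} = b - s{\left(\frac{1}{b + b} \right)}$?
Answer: $\frac{29802236}{904265397} \approx 0.032957$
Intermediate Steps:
$j{\left(X,b \right)} = -7 + b$ ($j{\left(X,b \right)} = b - 7 = -7 + b$)
$- \frac{433}{-13139} + \frac{1}{\left(22310 - 24859\right) j{\left(75,-182 \right)}} = - \frac{433}{-13139} + \frac{1}{\left(22310 - 24859\right) \left(-7 - 182\right)} = \left(-433\right) \left(- \frac{1}{13139}\right) + \frac{1}{\left(-2549\right) \left(-189\right)} = \frac{433}{13139} - - \frac{1}{481761} = \frac{433}{13139} + \frac{1}{481761} = \frac{29802236}{904265397}$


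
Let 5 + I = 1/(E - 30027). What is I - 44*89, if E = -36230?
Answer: -259793698/66257 ≈ -3921.0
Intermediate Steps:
I = -331286/66257 (I = -5 + 1/(-36230 - 30027) = -5 + 1/(-66257) = -5 - 1/66257 = -331286/66257 ≈ -5.0000)
I - 44*89 = -331286/66257 - 44*89 = -331286/66257 - 1*3916 = -331286/66257 - 3916 = -259793698/66257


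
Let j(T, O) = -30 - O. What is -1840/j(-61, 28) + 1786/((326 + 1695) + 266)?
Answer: 2155834/66323 ≈ 32.505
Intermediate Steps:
-1840/j(-61, 28) + 1786/((326 + 1695) + 266) = -1840/(-30 - 1*28) + 1786/((326 + 1695) + 266) = -1840/(-30 - 28) + 1786/(2021 + 266) = -1840/(-58) + 1786/2287 = -1840*(-1/58) + 1786*(1/2287) = 920/29 + 1786/2287 = 2155834/66323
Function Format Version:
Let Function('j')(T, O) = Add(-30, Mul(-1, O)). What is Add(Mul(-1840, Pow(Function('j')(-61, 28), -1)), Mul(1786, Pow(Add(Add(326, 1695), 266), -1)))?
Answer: Rational(2155834, 66323) ≈ 32.505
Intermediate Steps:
Add(Mul(-1840, Pow(Function('j')(-61, 28), -1)), Mul(1786, Pow(Add(Add(326, 1695), 266), -1))) = Add(Mul(-1840, Pow(Add(-30, Mul(-1, 28)), -1)), Mul(1786, Pow(Add(Add(326, 1695), 266), -1))) = Add(Mul(-1840, Pow(Add(-30, -28), -1)), Mul(1786, Pow(Add(2021, 266), -1))) = Add(Mul(-1840, Pow(-58, -1)), Mul(1786, Pow(2287, -1))) = Add(Mul(-1840, Rational(-1, 58)), Mul(1786, Rational(1, 2287))) = Add(Rational(920, 29), Rational(1786, 2287)) = Rational(2155834, 66323)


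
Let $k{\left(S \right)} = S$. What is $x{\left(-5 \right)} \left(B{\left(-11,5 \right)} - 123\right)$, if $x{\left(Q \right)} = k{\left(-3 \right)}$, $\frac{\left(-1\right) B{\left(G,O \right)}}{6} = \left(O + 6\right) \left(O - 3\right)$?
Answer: $765$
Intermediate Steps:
$B{\left(G,O \right)} = - 6 \left(-3 + O\right) \left(6 + O\right)$ ($B{\left(G,O \right)} = - 6 \left(O + 6\right) \left(O - 3\right) = - 6 \left(6 + O\right) \left(-3 + O\right) = - 6 \left(-3 + O\right) \left(6 + O\right)$)
$x{\left(Q \right)} = -3$
$x{\left(-5 \right)} \left(B{\left(-11,5 \right)} - 123\right) = - 3 \left(\left(108 - 90 - 6 \cdot 5^{2}\right) - 123\right) = - 3 \left(\left(108 - 90 - 150\right) - 123\right) = - 3 \left(-132 - 123\right) = \left(-3\right) \left(-255\right) = 765$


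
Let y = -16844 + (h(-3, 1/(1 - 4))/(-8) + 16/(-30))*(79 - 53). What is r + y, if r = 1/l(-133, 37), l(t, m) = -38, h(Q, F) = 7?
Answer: -19243933/1140 ≈ -16881.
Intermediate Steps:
y = -1012837/60 (y = -16844 + (7/(-8) + 16/(-30))*(79 - 53) = -16844 + (7*(-⅛) + 16*(-1/30))*26 = -16844 + (-7/8 - 8/15)*26 = -16844 - 169/120*26 = -16844 - 2197/60 = -1012837/60 ≈ -16881.)
r = -1/38 (r = 1/(-38) = -1/38 ≈ -0.026316)
r + y = -1/38 - 1012837/60 = -19243933/1140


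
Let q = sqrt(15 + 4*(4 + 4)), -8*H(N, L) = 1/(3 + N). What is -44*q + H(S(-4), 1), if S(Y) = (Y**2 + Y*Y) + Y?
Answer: -1/248 - 44*sqrt(47) ≈ -301.65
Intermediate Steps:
S(Y) = Y + 2*Y**2 (S(Y) = (Y**2 + Y**2) + Y = 2*Y**2 + Y = Y + 2*Y**2)
H(N, L) = -1/(8*(3 + N))
q = sqrt(47) (q = sqrt(15 + 4*8) = sqrt(15 + 32) = sqrt(47) ≈ 6.8557)
-44*q + H(S(-4), 1) = -44*sqrt(47) - 1/(24 + 8*(-4*(1 + 2*(-4)))) = -44*sqrt(47) - 1/(24 + 8*(-4*(1 - 8))) = -44*sqrt(47) - 1/(24 + 8*(-4*(-7))) = -44*sqrt(47) - 1/(24 + 8*28) = -44*sqrt(47) - 1/(24 + 224) = -44*sqrt(47) - 1/248 = -1/248 - 44*sqrt(47)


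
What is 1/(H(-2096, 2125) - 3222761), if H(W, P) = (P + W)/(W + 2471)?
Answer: -375/1208535346 ≈ -3.1029e-7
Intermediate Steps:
H(W, P) = (P + W)/(2471 + W)
1/(H(-2096, 2125) - 3222761) = 1/((2125 - 2096)/(2471 - 2096) - 3222761) = 1/(29/375 - 3222761) = 1/(-1208535346/375) = -375/1208535346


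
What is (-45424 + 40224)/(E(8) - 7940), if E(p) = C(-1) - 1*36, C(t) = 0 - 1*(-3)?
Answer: 5200/7973 ≈ 0.65220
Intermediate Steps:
C(t) = 3 (C(t) = 0 + 3 = 3)
E(p) = -33 (E(p) = 3 - 1*36 = 3 - 36 = -33)
(-45424 + 40224)/(E(8) - 7940) = (-45424 + 40224)/(-33 - 7940) = -5200/(-7973) = -5200*(-1/7973) = 5200/7973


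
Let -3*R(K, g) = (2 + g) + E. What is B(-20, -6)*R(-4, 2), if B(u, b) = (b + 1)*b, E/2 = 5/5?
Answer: -60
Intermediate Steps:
E = 2 (E = 2*(5/5) = 2*(5*(1/5)) = 2*1 = 2)
B(u, b) = b*(1 + b) (B(u, b) = (1 + b)*b = b*(1 + b))
R(K, g) = -4/3 - g/3 (R(K, g) = -((2 + g) + 2)/3 = -(4 + g)/3 = -4/3 - g/3)
B(-20, -6)*R(-4, 2) = (-6*(1 - 6))*(-4/3 - 1/3*2) = (-6*(-5))*(-4/3 - 2/3) = 30*(-2) = -60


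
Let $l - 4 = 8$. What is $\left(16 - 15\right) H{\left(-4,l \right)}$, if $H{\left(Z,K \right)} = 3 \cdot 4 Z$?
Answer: $-48$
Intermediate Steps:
$l = 12$ ($l = 4 + 8 = 12$)
$H{\left(Z,K \right)} = 12 Z$
$\left(16 - 15\right) H{\left(-4,l \right)} = \left(16 - 15\right) 12 \left(-4\right) = 1 \left(-48\right) = -48$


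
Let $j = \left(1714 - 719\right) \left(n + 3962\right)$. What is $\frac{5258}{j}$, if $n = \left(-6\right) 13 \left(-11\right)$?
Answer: $\frac{2629}{2397950} \approx 0.0010964$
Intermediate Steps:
$n = 858$ ($n = \left(-78\right) \left(-11\right) = 858$)
$j = 4795900$ ($j = \left(1714 - 719\right) \left(858 + 3962\right) = 995 \cdot 4820 = 4795900$)
$\frac{5258}{j} = \frac{5258}{4795900} = 5258 \cdot \frac{1}{4795900} = \frac{2629}{2397950}$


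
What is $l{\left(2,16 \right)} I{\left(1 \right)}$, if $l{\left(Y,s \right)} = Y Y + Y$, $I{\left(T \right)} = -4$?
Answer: $-24$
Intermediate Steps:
$l{\left(Y,s \right)} = Y + Y^{2}$ ($l{\left(Y,s \right)} = Y^{2} + Y = Y + Y^{2}$)
$l{\left(2,16 \right)} I{\left(1 \right)} = 2 \left(1 + 2\right) \left(-4\right) = 2 \cdot 3 \left(-4\right) = 6 \left(-4\right) = -24$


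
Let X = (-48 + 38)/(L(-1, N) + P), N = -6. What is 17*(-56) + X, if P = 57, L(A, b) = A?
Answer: -26661/28 ≈ -952.18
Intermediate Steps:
X = -5/28 (X = (-48 + 38)/(-1 + 57) = -10/56 = -10*1/56 = -5/28 ≈ -0.17857)
17*(-56) + X = 17*(-56) - 5/28 = -952 - 5/28 = -26661/28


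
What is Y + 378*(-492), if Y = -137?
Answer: -186113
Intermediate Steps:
Y + 378*(-492) = -137 + 378*(-492) = -137 - 185976 = -186113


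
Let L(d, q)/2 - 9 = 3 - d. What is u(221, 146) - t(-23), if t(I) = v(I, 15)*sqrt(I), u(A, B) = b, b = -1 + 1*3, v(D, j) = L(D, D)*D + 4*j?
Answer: 2 + 1550*I*sqrt(23) ≈ 2.0 + 7433.5*I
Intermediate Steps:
L(d, q) = 24 - 2*d (L(d, q) = 18 + 2*(3 - d) = 18 + (6 - 2*d) = 24 - 2*d)
v(D, j) = 4*j + D*(24 - 2*D) (v(D, j) = (24 - 2*D)*D + 4*j = D*(24 - 2*D) + 4*j = 4*j + D*(24 - 2*D))
b = 2 (b = -1 + 3 = 2)
u(A, B) = 2
t(I) = sqrt(I)*(60 - 2*I*(-12 + I)) (t(I) = (4*15 - 2*I*(-12 + I))*sqrt(I) = (60 - 2*I*(-12 + I))*sqrt(I) = sqrt(I)*(60 - 2*I*(-12 + I)))
u(221, 146) - t(-23) = 2 - 2*sqrt(-23)*(30 - 1*(-23)*(-12 - 23)) = 2 - 2*I*sqrt(23)*(30 - 1*(-23)*(-35)) = 2 - 2*I*sqrt(23)*(30 - 805) = 2 - 2*I*sqrt(23)*(-775) = 2 - (-1550)*I*sqrt(23) = 2 + 1550*I*sqrt(23)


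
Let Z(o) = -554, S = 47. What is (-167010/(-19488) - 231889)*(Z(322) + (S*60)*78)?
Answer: -82622555221811/1624 ≈ -5.0876e+10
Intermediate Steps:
(-167010/(-19488) - 231889)*(Z(322) + (S*60)*78) = (-167010/(-19488) - 231889)*(-554 + (47*60)*78) = (-167010*(-1/19488) - 231889)*(-554 + 2820*78) = (27835/3248 - 231889)*(-554 + 219960) = -753147637/3248*219406 = -82622555221811/1624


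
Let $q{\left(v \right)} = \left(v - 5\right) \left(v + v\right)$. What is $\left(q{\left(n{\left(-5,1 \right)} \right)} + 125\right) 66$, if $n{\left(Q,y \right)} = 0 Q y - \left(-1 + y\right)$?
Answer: $8250$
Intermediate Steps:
$n{\left(Q,y \right)} = 1 - y$ ($n{\left(Q,y \right)} = 0 y - \left(-1 + y\right) = 0 - \left(-1 + y\right) = 1 - y$)
$q{\left(v \right)} = 2 v \left(-5 + v\right)$ ($q{\left(v \right)} = \left(-5 + v\right) 2 v = 2 v \left(-5 + v\right)$)
$\left(q{\left(n{\left(-5,1 \right)} \right)} + 125\right) 66 = \left(2 \left(1 - 1\right) \left(-5 + \left(1 - 1\right)\right) + 125\right) 66 = \left(2 \cdot 0 \left(-5 + 0\right) + 125\right) 66 = \left(2 \cdot 0 \left(-5\right) + 125\right) 66 = \left(0 + 125\right) 66 = 125 \cdot 66 = 8250$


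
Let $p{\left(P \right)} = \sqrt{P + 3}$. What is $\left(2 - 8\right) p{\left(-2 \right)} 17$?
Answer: $-102$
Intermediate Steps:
$p{\left(P \right)} = \sqrt{3 + P}$
$\left(2 - 8\right) p{\left(-2 \right)} 17 = \left(2 - 8\right) \sqrt{3 - 2} \cdot 17 = \left(2 - 8\right) \sqrt{1} \cdot 17 = \left(-6\right) 1 \cdot 17 = \left(-6\right) 17 = -102$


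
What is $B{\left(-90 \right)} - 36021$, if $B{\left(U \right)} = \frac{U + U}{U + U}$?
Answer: $-36020$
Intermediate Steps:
$B{\left(U \right)} = 1$ ($B{\left(U \right)} = \frac{2 U}{2 U} = 2 U \frac{1}{2 U} = 1$)
$B{\left(-90 \right)} - 36021 = 1 - 36021 = -36020$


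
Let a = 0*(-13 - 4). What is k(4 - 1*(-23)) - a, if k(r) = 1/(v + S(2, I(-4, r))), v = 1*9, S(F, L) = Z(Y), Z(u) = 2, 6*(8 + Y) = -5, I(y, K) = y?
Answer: 1/11 ≈ 0.090909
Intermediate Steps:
Y = -53/6 (Y = -8 + (⅙)*(-5) = -8 - ⅚ = -53/6 ≈ -8.8333)
S(F, L) = 2
a = 0 (a = 0*(-17) = 0)
v = 9
k(r) = 1/11 (k(r) = 1/(9 + 2) = 1/11)
k(4 - 1*(-23)) - a = 1/11 - 1*0 = 1/11 + 0 = 1/11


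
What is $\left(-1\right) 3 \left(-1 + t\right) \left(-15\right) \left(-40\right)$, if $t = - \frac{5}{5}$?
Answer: $3600$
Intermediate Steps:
$t = -1$ ($t = \left(-5\right) \frac{1}{5} = -1$)
$\left(-1\right) 3 \left(-1 + t\right) \left(-15\right) \left(-40\right) = \left(-1\right) 3 \left(-1 - 1\right) \left(-15\right) \left(-40\right) = \left(-3\right) \left(-2\right) \left(-15\right) \left(-40\right) = 6 \left(-15\right) \left(-40\right) = \left(-90\right) \left(-40\right) = 3600$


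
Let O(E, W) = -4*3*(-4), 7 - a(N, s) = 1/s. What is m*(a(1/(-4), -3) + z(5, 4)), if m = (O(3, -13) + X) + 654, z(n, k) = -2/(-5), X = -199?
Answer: 58348/15 ≈ 3889.9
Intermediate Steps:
a(N, s) = 7 - 1/s
O(E, W) = 48 (O(E, W) = -12*(-4) = 48)
z(n, k) = ⅖ (z(n, k) = -2*(-⅕) = ⅖)
m = 503 (m = (48 - 199) + 654 = -151 + 654 = 503)
m*(a(1/(-4), -3) + z(5, 4)) = 503*((7 - 1/(-3)) + ⅖) = 503*((7 - 1*(-⅓)) + ⅖) = 503*((7 + ⅓) + ⅖) = 503*(22/3 + ⅖) = 503*(116/15) = 58348/15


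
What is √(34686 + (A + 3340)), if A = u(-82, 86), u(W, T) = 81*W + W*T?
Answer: 2*√6083 ≈ 155.99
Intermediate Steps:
u(W, T) = 81*W + T*W
A = -13694 (A = -82*(81 + 86) = -82*167 = -13694)
√(34686 + (A + 3340)) = √(34686 + (-13694 + 3340)) = √(34686 - 10354) = √24332 = 2*√6083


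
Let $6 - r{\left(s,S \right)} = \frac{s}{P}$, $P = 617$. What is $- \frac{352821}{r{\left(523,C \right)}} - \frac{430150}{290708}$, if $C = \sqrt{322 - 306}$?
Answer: $- \frac{2876625176873}{42007306} \approx -68479.0$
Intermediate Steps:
$C = 4$ ($C = \sqrt{16} = 4$)
$r{\left(s,S \right)} = 6 - \frac{s}{617}$
$- \frac{352821}{r{\left(523,C \right)}} - \frac{430150}{290708} = - \frac{352821}{6 - \frac{523}{617}} - \frac{430150}{290708} = - \frac{352821}{6 - \frac{523}{617}} - \frac{215075}{145354} = - \frac{352821}{\frac{3179}{617}} - \frac{215075}{145354} = \left(-352821\right) \frac{617}{3179} - \frac{215075}{145354} = - \frac{217690557}{3179} - \frac{215075}{145354} = - \frac{2876625176873}{42007306}$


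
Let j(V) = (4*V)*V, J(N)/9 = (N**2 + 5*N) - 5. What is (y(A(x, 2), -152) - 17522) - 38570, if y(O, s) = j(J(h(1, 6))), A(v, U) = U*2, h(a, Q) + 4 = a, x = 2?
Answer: -16888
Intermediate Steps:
h(a, Q) = -4 + a
J(N) = -45 + 9*N**2 + 45*N (J(N) = 9*((N**2 + 5*N) - 5) = 9*(-5 + N**2 + 5*N) = -45 + 9*N**2 + 45*N)
j(V) = 4*V**2
A(v, U) = 2*U
y(O, s) = 39204 (y(O, s) = 4*(-45 + 9*(-4 + 1)**2 + 45*(-4 + 1))**2 = 4*(-45 + 9*(-3)**2 + 45*(-3))**2 = 4*(-45 + 9*9 - 135)**2 = 4*(-45 + 81 - 135)**2 = 4*(-99)**2 = 4*9801 = 39204)
(y(A(x, 2), -152) - 17522) - 38570 = (39204 - 17522) - 38570 = 21682 - 38570 = -16888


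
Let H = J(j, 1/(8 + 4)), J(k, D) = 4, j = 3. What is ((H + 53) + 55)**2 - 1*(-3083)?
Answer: 15627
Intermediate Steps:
H = 4
((H + 53) + 55)**2 - 1*(-3083) = ((4 + 53) + 55)**2 - 1*(-3083) = (57 + 55)**2 + 3083 = 112**2 + 3083 = 12544 + 3083 = 15627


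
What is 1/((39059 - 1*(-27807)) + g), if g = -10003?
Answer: 1/56863 ≈ 1.7586e-5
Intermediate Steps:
1/((39059 - 1*(-27807)) + g) = 1/((39059 - 1*(-27807)) - 10003) = 1/((39059 + 27807) - 10003) = 1/(66866 - 10003) = 1/56863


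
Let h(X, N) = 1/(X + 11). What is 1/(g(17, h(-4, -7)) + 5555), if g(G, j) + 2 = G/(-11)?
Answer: 11/61066 ≈ 0.00018013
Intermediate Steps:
h(X, N) = 1/(11 + X)
g(G, j) = -2 - G/11 (g(G, j) = -2 + G/(-11) = -2 + G*(-1/11) = -2 - G/11)
1/(g(17, h(-4, -7)) + 5555) = 1/((-2 - 1/11*17) + 5555) = 1/((-2 - 17/11) + 5555) = 1/(-39/11 + 5555) = 1/(61066/11) = 11/61066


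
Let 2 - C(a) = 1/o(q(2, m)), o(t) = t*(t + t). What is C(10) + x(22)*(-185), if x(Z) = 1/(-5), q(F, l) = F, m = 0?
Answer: 311/8 ≈ 38.875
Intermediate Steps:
o(t) = 2*t² (o(t) = t*(2*t) = 2*t²)
x(Z) = -⅕
C(a) = 15/8 (C(a) = 2 - 1/(2*2²) = 2 - 1/(2*4) = 2 - 1/8 = 2 - 1*⅛ = 2 - ⅛ = 15/8)
C(10) + x(22)*(-185) = 15/8 - ⅕*(-185) = 15/8 + 37 = 311/8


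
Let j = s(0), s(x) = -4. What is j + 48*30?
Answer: 1436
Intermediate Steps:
j = -4
j + 48*30 = -4 + 48*30 = -4 + 1440 = 1436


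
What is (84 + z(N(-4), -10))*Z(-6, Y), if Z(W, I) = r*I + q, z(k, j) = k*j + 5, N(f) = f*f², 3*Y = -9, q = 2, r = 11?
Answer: -22599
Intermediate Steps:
Y = -3 (Y = (⅓)*(-9) = -3)
N(f) = f³
z(k, j) = 5 + j*k (z(k, j) = j*k + 5 = 5 + j*k)
Z(W, I) = 2 + 11*I (Z(W, I) = 11*I + 2 = 2 + 11*I)
(84 + z(N(-4), -10))*Z(-6, Y) = (84 + (5 - 10*(-4)³))*(2 + 11*(-3)) = (84 + (5 - 10*(-64)))*(2 - 33) = (84 + (5 + 640))*(-31) = (84 + 645)*(-31) = 729*(-31) = -22599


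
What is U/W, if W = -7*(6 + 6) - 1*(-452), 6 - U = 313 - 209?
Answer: -49/184 ≈ -0.26630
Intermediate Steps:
U = -98 (U = 6 - (313 - 209) = 6 - 1*104 = 6 - 104 = -98)
W = 368 (W = -7*12 + 452 = -84 + 452 = 368)
U/W = -98/368 = -98*1/368 = -49/184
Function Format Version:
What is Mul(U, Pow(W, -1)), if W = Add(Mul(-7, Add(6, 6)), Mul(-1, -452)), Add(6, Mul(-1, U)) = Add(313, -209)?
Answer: Rational(-49, 184) ≈ -0.26630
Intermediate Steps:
U = -98 (U = Add(6, Mul(-1, Add(313, -209))) = Add(6, Mul(-1, 104)) = Add(6, -104) = -98)
W = 368 (W = Add(Mul(-7, 12), 452) = Add(-84, 452) = 368)
Mul(U, Pow(W, -1)) = Mul(-98, Pow(368, -1)) = Mul(-98, Rational(1, 368)) = Rational(-49, 184)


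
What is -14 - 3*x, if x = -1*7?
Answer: 7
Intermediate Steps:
x = -7
-14 - 3*x = -14 - 3*(-7) = -14 + 21 = 7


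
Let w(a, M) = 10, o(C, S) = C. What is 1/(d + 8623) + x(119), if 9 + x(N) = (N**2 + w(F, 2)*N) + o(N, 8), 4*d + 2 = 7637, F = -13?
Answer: 651325551/42127 ≈ 15461.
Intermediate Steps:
d = 7635/4 (d = -1/2 + (1/4)*7637 = -1/2 + 7637/4 = 7635/4 ≈ 1908.8)
x(N) = -9 + N**2 + 11*N (x(N) = -9 + ((N**2 + 10*N) + N) = -9 + (N**2 + 11*N) = -9 + N**2 + 11*N)
1/(d + 8623) + x(119) = 1/(7635/4 + 8623) + (-9 + 119**2 + 11*119) = 1/(42127/4) + (-9 + 14161 + 1309) = 4/42127 + 15461 = 651325551/42127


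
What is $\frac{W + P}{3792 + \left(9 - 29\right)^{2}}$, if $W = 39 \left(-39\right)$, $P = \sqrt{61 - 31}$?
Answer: $- \frac{1521}{4192} + \frac{\sqrt{30}}{4192} \approx -0.36153$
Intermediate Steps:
$P = \sqrt{30} \approx 5.4772$
$W = -1521$
$\frac{W + P}{3792 + \left(9 - 29\right)^{2}} = \frac{-1521 + \sqrt{30}}{3792 + \left(9 - 29\right)^{2}} = \frac{-1521 + \sqrt{30}}{3792 + \left(-20\right)^{2}} = \frac{-1521 + \sqrt{30}}{3792 + 400} = \frac{-1521 + \sqrt{30}}{4192} = \left(-1521 + \sqrt{30}\right) \frac{1}{4192} = - \frac{1521}{4192} + \frac{\sqrt{30}}{4192}$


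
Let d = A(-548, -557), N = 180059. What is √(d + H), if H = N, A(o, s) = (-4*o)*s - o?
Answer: 3*I*√115593 ≈ 1020.0*I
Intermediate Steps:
A(o, s) = -o - 4*o*s (A(o, s) = -4*o*s - o = -o - 4*o*s)
H = 180059
d = -1220396 (d = -1*(-548)*(1 + 4*(-557)) = -1*(-548)*(1 - 2228) = -1*(-548)*(-2227) = -1220396)
√(d + H) = √(-1220396 + 180059) = √(-1040337) = 3*I*√115593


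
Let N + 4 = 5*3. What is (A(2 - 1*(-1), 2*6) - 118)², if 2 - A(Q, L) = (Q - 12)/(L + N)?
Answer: 7070281/529 ≈ 13365.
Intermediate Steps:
N = 11 (N = -4 + 5*3 = -4 + 15 = 11)
A(Q, L) = 2 - (-12 + Q)/(11 + L) (A(Q, L) = 2 - (Q - 12)/(L + 11) = 2 - (-12 + Q)/(11 + L))
(A(2 - 1*(-1), 2*6) - 118)² = ((34 - (2 - 1*(-1)) + 2*(2*6))/(11 + 2*6) - 118)² = ((34 - (2 + 1) + 2*12)/(11 + 12) - 118)² = ((34 - 1*3 + 24)/23 - 118)² = ((34 - 3 + 24)/23 - 118)² = ((1/23)*55 - 118)² = (55/23 - 118)² = (-2659/23)² = 7070281/529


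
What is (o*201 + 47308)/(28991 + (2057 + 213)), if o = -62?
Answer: 34846/31261 ≈ 1.1147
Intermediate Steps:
(o*201 + 47308)/(28991 + (2057 + 213)) = (-62*201 + 47308)/(28991 + (2057 + 213)) = (-12462 + 47308)/(28991 + 2270) = 34846/31261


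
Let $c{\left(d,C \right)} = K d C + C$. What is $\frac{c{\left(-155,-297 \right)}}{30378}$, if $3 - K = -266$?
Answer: $\frac{2063853}{5063} \approx 407.63$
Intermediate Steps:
$K = 269$ ($K = 3 - -266 = 3 + 266 = 269$)
$c{\left(d,C \right)} = C + 269 C d$ ($c{\left(d,C \right)} = 269 d C + C = 269 C d + C = C + 269 C d$)
$\frac{c{\left(-155,-297 \right)}}{30378} = \frac{\left(-297\right) \left(1 + 269 \left(-155\right)\right)}{30378} = - 297 \left(1 - 41695\right) \frac{1}{30378} = \left(-297\right) \left(-41694\right) \frac{1}{30378} = 12383118 \cdot \frac{1}{30378} = \frac{2063853}{5063}$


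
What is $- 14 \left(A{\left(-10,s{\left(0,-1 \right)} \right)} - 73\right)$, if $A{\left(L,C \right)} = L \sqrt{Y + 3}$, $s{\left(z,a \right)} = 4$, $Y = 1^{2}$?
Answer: $1302$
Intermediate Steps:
$Y = 1$
$A{\left(L,C \right)} = 2 L$ ($A{\left(L,C \right)} = L \sqrt{1 + 3} = L \sqrt{4} = L 2 = 2 L$)
$- 14 \left(A{\left(-10,s{\left(0,-1 \right)} \right)} - 73\right) = - 14 \left(2 \left(-10\right) - 73\right) = - 14 \left(-20 - 73\right) = \left(-14\right) \left(-93\right) = 1302$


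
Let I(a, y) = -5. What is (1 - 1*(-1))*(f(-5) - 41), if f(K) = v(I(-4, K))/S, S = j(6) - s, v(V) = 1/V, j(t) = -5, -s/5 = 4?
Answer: -6152/75 ≈ -82.027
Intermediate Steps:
s = -20 (s = -5*4 = -20)
S = 15 (S = -5 - 1*(-20) = -5 + 20 = 15)
f(K) = -1/75 (f(K) = 1/(-5*15) = -⅕*1/15 = -1/75)
(1 - 1*(-1))*(f(-5) - 41) = (1 - 1*(-1))*(-1/75 - 41) = (1 + 1)*(-3076/75) = 2*(-3076/75) = -6152/75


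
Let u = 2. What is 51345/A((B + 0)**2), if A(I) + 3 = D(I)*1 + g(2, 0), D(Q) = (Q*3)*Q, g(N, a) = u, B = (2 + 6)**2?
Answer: 51345/50331647 ≈ 0.0010201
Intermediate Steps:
B = 64 (B = 8**2 = 64)
g(N, a) = 2
D(Q) = 3*Q**2 (D(Q) = (3*Q)*Q = 3*Q**2)
A(I) = -1 + 3*I**2 (A(I) = -3 + ((3*I**2)*1 + 2) = -3 + (3*I**2 + 2) = -3 + (2 + 3*I**2) = -1 + 3*I**2)
51345/A((B + 0)**2) = 51345/(-1 + 3*((64 + 0)**2)**2) = 51345/(-1 + 3*(64**2)**2) = 51345/(-1 + 3*4096**2) = 51345/(-1 + 3*16777216) = 51345/(-1 + 50331648) = 51345/50331647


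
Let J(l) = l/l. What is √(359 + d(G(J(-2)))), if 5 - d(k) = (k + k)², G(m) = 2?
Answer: 2*√87 ≈ 18.655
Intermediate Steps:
J(l) = 1
d(k) = 5 - 4*k² (d(k) = 5 - (k + k)² = 5 - (2*k)² = 5 - 4*k²)
√(359 + d(G(J(-2)))) = √(359 + (5 - 4*2²)) = √(359 + (5 - 4*4)) = √(359 + (5 - 16)) = √(359 - 11) = √348 = 2*√87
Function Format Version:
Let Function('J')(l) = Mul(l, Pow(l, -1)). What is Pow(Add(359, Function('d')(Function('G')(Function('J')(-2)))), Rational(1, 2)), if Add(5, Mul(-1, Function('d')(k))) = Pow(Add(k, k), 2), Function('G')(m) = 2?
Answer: Mul(2, Pow(87, Rational(1, 2))) ≈ 18.655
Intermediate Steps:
Function('J')(l) = 1
Function('d')(k) = Add(5, Mul(-4, Pow(k, 2))) (Function('d')(k) = Add(5, Mul(-1, Pow(Add(k, k), 2))) = Add(5, Mul(-1, Pow(Mul(2, k), 2))) = Add(5, Mul(-1, Mul(4, Pow(k, 2)))) = Add(5, Mul(-4, Pow(k, 2))))
Pow(Add(359, Function('d')(Function('G')(Function('J')(-2)))), Rational(1, 2)) = Pow(Add(359, Add(5, Mul(-4, Pow(2, 2)))), Rational(1, 2)) = Pow(Add(359, Add(5, Mul(-4, 4))), Rational(1, 2)) = Pow(Add(359, Add(5, -16)), Rational(1, 2)) = Pow(Add(359, -11), Rational(1, 2)) = Pow(348, Rational(1, 2)) = Mul(2, Pow(87, Rational(1, 2)))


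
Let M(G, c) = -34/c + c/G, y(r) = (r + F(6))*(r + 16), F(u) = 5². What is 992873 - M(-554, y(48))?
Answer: 642465779461/647072 ≈ 9.9288e+5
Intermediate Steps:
F(u) = 25
y(r) = (16 + r)*(25 + r) (y(r) = (r + 25)*(r + 16) = (25 + r)*(16 + r) = (16 + r)*(25 + r))
992873 - M(-554, y(48)) = 992873 - (-34/(400 + 48² + 41*48) + (400 + 48² + 41*48)/(-554)) = 992873 - (-34/(400 + 2304 + 1968) + (400 + 2304 + 1968)*(-1/554)) = 992873 - (-34/4672 + 4672*(-1/554)) = 992873 - (-34*1/4672 - 2336/277) = 992873 - (-17/2336 - 2336/277) = 992873 - 1*(-5461605/647072) = 992873 + 5461605/647072 = 642465779461/647072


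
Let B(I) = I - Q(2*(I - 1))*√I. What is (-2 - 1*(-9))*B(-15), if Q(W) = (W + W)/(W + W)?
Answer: -105 - 7*I*√15 ≈ -105.0 - 27.111*I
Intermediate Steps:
Q(W) = 1 (Q(W) = (2*W)/((2*W)) = (2*W)*(1/(2*W)) = 1)
B(I) = I - √I
(-2 - 1*(-9))*B(-15) = (-2 - 1*(-9))*(-15 - √(-15)) = (-2 + 9)*(-15 - I*√15) = 7*(-15 - I*√15) = -105 - 7*I*√15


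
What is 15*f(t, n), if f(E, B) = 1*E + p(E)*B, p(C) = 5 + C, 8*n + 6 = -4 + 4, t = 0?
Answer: -225/4 ≈ -56.250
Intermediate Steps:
n = -¾ (n = -¾ + (-4 + 4)/8 = -¾ + (⅛)*0 = -¾ + 0 = -¾ ≈ -0.75000)
f(E, B) = E + B*(5 + E) (f(E, B) = 1*E + (5 + E)*B = E + B*(5 + E))
15*f(t, n) = 15*(0 - 3*(5 + 0)/4) = 15*(0 - ¾*5) = 15*(0 - 15/4) = 15*(-15/4) = -225/4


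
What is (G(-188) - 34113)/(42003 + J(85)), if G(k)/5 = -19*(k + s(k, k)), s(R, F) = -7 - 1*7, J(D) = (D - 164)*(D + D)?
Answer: -14923/28573 ≈ -0.52228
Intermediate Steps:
J(D) = 2*D*(-164 + D) (J(D) = (-164 + D)*(2*D) = 2*D*(-164 + D))
s(R, F) = -14 (s(R, F) = -7 - 7 = -14)
G(k) = 1330 - 95*k (G(k) = 5*(-19*(k - 14)) = 5*(-19*(-14 + k)) = 5*(266 - 19*k) = 1330 - 95*k)
(G(-188) - 34113)/(42003 + J(85)) = ((1330 - 95*(-188)) - 34113)/(42003 + 2*85*(-164 + 85)) = ((1330 + 17860) - 34113)/(42003 + 2*85*(-79)) = (19190 - 34113)/(42003 - 13430) = -14923/28573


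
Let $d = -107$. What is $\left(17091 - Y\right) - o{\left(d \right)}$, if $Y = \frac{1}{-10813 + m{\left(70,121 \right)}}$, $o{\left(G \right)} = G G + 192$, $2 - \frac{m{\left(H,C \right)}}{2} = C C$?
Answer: $\frac{218495951}{40091} \approx 5450.0$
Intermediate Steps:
$m{\left(H,C \right)} = 4 - 2 C^{2}$ ($m{\left(H,C \right)} = 4 - 2 C C = 4 - 2 C^{2}$)
$o{\left(G \right)} = 192 + G^{2}$ ($o{\left(G \right)} = G^{2} + 192 = 192 + G^{2}$)
$Y = - \frac{1}{40091}$ ($Y = \frac{1}{-10813 + \left(4 - 2 \cdot 121^{2}\right)} = \frac{1}{-10813 + \left(4 - 29282\right)} = \frac{1}{-10813 - 29278} = \frac{1}{-40091} = - \frac{1}{40091} \approx -2.4943 \cdot 10^{-5}$)
$\left(17091 - Y\right) - o{\left(d \right)} = \left(17091 - - \frac{1}{40091}\right) - \left(192 + \left(-107\right)^{2}\right) = \left(17091 + \frac{1}{40091}\right) - \left(192 + 11449\right) = \frac{685195282}{40091} - 11641 = \frac{218495951}{40091}$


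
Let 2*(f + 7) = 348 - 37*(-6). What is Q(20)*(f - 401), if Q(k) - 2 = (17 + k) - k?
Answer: -2337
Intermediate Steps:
Q(k) = 19 (Q(k) = 2 + ((17 + k) - k) = 2 + 17 = 19)
f = 278 (f = -7 + (348 - 37*(-6))/2 = -7 + (348 + 222)/2 = -7 + (½)*570 = -7 + 285 = 278)
Q(20)*(f - 401) = 19*(278 - 401) = 19*(-123) = -2337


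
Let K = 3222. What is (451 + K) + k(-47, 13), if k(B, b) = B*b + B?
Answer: 3015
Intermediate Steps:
k(B, b) = B + B*b
(451 + K) + k(-47, 13) = (451 + 3222) - 47*(1 + 13) = 3673 - 47*14 = 3673 - 658 = 3015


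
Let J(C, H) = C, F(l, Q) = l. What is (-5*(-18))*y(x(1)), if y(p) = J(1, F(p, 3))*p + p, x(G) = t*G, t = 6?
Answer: 1080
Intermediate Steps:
x(G) = 6*G
y(p) = 2*p (y(p) = 1*p + p = p + p = 2*p)
(-5*(-18))*y(x(1)) = (-5*(-18))*(2*(6*1)) = 90*(2*6) = 90*12 = 1080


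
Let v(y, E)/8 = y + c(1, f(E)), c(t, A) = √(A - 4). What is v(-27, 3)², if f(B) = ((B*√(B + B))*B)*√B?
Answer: 64*(27 - √(-4 + 27*√2))² ≈ 28638.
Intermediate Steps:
f(B) = √2*B³ (f(B) = ((B*√(2*B))*B)*√B = ((B*(√2*√B))*B)*√B = ((√2*B^(3/2))*B)*√B = (√2*B^(5/2))*√B = √2*B³)
c(t, A) = √(-4 + A)
v(y, E) = 8*y + 8*√(-4 + √2*E³) (v(y, E) = 8*(y + √(-4 + √2*E³)) = 8*y + 8*√(-4 + √2*E³))
v(-27, 3)² = (8*(-27) + 8*√(-4 + √2*3³))² = (-216 + 8*√(-4 + √2*27))² = (-216 + 8*√(-4 + 27*√2))²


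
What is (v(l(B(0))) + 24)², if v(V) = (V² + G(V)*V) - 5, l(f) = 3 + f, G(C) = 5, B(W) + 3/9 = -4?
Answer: 16129/81 ≈ 199.12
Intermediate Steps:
B(W) = -13/3 (B(W) = -⅓ - 4 = -13/3)
v(V) = -5 + V² + 5*V (v(V) = (V² + 5*V) - 5 = -5 + V² + 5*V)
(v(l(B(0))) + 24)² = ((-5 + (3 - 13/3)² + 5*(3 - 13/3)) + 24)² = ((-5 + (-4/3)² + 5*(-4/3)) + 24)² = ((-5 + 16/9 - 20/3) + 24)² = (-89/9 + 24)² = (127/9)² = 16129/81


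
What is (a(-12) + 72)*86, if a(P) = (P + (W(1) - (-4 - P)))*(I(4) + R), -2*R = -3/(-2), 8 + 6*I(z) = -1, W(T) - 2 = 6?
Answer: 8514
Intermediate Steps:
W(T) = 8 (W(T) = 2 + 6 = 8)
I(z) = -3/2 (I(z) = -4/3 + (⅙)*(-1) = -4/3 - ⅙ = -3/2)
R = -¾ (R = -(-3)/(2*(-2)) = -(-3)*(-1)/(2*2) = -½*3/2 = -¾ ≈ -0.75000)
a(P) = -27 - 9*P/2 (a(P) = (P + (8 - (-4 - P)))*(-3/2 - ¾) = (P + (8 + (4 + P)))*(-9/4) = (P + (12 + P))*(-9/4) = (12 + 2*P)*(-9/4) = -27 - 9*P/2)
(a(-12) + 72)*86 = ((-27 - 9/2*(-12)) + 72)*86 = ((-27 + 54) + 72)*86 = (27 + 72)*86 = 99*86 = 8514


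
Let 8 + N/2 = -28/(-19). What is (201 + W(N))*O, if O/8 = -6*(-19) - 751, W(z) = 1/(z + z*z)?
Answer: -7271707261/7099 ≈ -1.0243e+6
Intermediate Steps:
N = -248/19 (N = -16 + 2*(-28/(-19)) = -16 + 2*(-28*(-1/19)) = -16 + 2*(28/19) = -16 + 56/19 = -248/19 ≈ -13.053)
W(z) = 1/(z + z²)
O = -5096 (O = 8*(-6*(-19) - 751) = 8*(114 - 751) = 8*(-637) = -5096)
(201 + W(N))*O = (201 + 1/((-248/19)*(1 - 248/19)))*(-5096) = (201 - 19/(248*(-229/19)))*(-5096) = (201 - 19/248*(-19/229))*(-5096) = (201 + 361/56792)*(-5096) = (11415553/56792)*(-5096) = -7271707261/7099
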